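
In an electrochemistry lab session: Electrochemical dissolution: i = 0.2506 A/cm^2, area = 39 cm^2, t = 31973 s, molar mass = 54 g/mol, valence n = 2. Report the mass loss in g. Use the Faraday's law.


Apply Faraday's law: m = i*A*t*M / (n*F)
Total charge passed Q = i*A*t = 0.2506*39*31973 = 312484.9182 C
m = Q*M/(n*F) = 312484.9182*54/(2*96485) = 87.445 g

87.445 g


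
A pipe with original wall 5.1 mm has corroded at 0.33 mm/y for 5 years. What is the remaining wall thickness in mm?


Remaining wall = original − CR × time
t = 5.1 − 0.33*5 = 5.1 − 1.65 = 3.45 mm

3.45 mm


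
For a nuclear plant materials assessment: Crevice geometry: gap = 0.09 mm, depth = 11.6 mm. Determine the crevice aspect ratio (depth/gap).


Aspect ratio = depth / gap
Ratio = 11.6 / 0.09 = 128.9

128.9


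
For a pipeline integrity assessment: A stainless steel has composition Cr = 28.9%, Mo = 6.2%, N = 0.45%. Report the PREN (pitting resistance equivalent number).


Apply the PREN formula: PREN = Cr + 3.3*Mo + 16*N
PREN = 28.9 + 3.3*6.2 + 16*0.45
PREN = 28.9 + 20.46 + 7.2 = 56.56

56.56


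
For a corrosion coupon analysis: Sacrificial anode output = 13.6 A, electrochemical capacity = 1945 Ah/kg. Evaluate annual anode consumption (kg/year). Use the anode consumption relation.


Annual consumption = current * hours per year / capacity
Rate = 13.6 * 8760 / 1945 = 61.3 kg/year

61.3 kg/year


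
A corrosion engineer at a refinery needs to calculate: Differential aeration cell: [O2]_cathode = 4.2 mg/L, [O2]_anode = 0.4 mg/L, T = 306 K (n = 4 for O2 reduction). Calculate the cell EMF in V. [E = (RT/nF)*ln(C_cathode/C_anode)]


Apply the Nernst concentration-cell relation: E = (RT/nF)*ln(C_cathode/C_anode)
RT/nF = 8.314*306/(4*96485) = 0.00659192 V
ln(4.2/0.4) = 2.35138
E = 0.00659192 * 2.35138 = 0.0155 V

0.0155 V


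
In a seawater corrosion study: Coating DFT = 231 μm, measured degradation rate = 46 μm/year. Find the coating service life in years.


Service life = thickness / degradation rate
Life = 231 / 46 = 5.0 years

5.0 years


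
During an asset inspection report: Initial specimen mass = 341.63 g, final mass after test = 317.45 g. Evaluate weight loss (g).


Weight loss = initial − final
WL = 341.63 − 317.45 = 24.18 g

24.18 g


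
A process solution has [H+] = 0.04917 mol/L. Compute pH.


pH = −log10[H+]
pH = −log10(0.04917) = 1.31

1.31


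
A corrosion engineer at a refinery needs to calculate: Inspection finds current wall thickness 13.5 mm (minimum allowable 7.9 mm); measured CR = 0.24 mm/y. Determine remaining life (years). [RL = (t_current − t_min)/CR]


Apply the remaining-life relation: RL = (t_current − t_min) / CR
RL = (13.5 − 7.9) / 0.24 = 5.6 / 0.24 = 23.3 years

23.3 years


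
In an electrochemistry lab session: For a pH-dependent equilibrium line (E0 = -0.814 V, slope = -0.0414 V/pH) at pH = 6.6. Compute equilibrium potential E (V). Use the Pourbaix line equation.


Apply the Pourbaix line equation: E = E0 + slope*pH
E = -0.814 + (-0.0414)*6.6 = -0.814 + (-0.27324) = -1.08724 V
Rounded to 4 decimal places: E = -1.0872 V

-1.0872 V


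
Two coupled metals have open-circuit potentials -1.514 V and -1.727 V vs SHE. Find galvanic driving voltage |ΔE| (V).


Driving voltage is the absolute potential difference.
|ΔE| = |-1.514 − (-1.727)| = 0.213 V

0.213 V


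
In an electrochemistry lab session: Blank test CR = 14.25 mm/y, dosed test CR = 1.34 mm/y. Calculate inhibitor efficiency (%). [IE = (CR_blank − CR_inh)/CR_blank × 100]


Apply the inhibitor-efficiency definition: IE = (CR_blank − CR_inh)/CR_blank × 100
IE = (14.25 − 1.34) / 14.25 × 100
IE = 12.91 / 14.25 × 100 = 90.6 %

90.6 %


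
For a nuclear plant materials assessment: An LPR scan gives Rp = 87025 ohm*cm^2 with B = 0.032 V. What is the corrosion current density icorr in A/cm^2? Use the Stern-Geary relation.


Apply the Stern-Geary relation: icorr = B / Rp
icorr = 0.032 / 87025 = 3.677×10^-7 A/cm^2

3.677×10^-7 A/cm^2


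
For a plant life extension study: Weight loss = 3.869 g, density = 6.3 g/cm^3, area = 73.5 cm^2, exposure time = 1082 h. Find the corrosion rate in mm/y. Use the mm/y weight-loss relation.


Apply the mm/y weight-loss relation: CR = 87600 * W / (D * A * T)
Numerator: 87600 * 3.869 = 338924.4
Denominator: 6.3 * 73.5 * 1082 = 501020.1
CR = 338924.4 / 501020.1 = 0.67647 mm/y

0.67647 mm/y


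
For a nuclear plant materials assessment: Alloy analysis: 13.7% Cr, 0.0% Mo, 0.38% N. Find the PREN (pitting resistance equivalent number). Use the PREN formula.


Apply the PREN formula: PREN = Cr + 3.3*Mo + 16*N
PREN = 13.7 + 3.3*0.0 + 16*0.38
PREN = 13.7 + 0.0 + 6.08 = 19.78

19.78


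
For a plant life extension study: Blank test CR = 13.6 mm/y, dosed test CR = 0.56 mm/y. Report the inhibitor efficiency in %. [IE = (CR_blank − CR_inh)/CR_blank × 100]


Apply the inhibitor-efficiency definition: IE = (CR_blank − CR_inh)/CR_blank × 100
IE = (13.6 − 0.56) / 13.6 × 100
IE = 13.04 / 13.6 × 100 = 95.9 %

95.9 %


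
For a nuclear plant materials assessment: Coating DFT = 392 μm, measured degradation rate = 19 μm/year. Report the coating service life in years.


Service life = thickness / degradation rate
Life = 392 / 19 = 20.6 years

20.6 years


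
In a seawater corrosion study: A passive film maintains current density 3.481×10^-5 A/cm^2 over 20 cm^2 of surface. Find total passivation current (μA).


I = i_pass * A, then convert A → μA (×10^6)
I = 3.481×10^-5 * 20 * 10^6 = 696.2 μA

696.2 μA


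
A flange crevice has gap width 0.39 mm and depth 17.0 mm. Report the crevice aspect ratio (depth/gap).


Aspect ratio = depth / gap
Ratio = 17.0 / 0.39 = 43.6

43.6


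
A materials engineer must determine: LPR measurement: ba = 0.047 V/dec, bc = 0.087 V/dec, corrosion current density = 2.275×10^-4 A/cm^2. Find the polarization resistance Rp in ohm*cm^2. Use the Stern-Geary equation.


Apply the Stern-Geary equation: Rp = ba*bc / (2.303*icorr*(ba+bc))
ba*bc = 0.047*0.087 = 0.004089
ba+bc = 0.134; 2.303*icorr*(ba+bc) = 2.303*2.275×10^-4*0.134 = 7.0206955×10^-5
Rp = 0.004089 / 7.0206955×10^-5 = 58.24 ohm*cm^2

58.24 ohm*cm^2


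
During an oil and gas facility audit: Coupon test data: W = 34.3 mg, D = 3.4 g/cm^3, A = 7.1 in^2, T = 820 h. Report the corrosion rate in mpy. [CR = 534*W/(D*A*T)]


Apply the mpy weight-loss relation: CR = 534 * W / (D * A * T)
Numerator: 534 * 34.3 = 18316.2
Denominator: 3.4 * 7.1 * 820 = 19794.8
CR = 18316.2 / 19794.8 = 0.9253 mpy

0.9253 mpy


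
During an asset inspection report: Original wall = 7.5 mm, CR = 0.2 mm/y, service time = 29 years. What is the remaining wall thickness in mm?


Remaining wall = original − CR × time
t = 7.5 − 0.2*29 = 7.5 − 5.8 = 1.7 mm

1.7 mm


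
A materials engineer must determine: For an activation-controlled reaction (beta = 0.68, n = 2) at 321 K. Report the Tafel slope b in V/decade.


Apply the Tafel slope relation: b = 2.303*R*T/(beta*n*F)
Numerator: 2.303 * 8.314 * 321 = 6146.23
Denominator: 0.68 * 2 * 96485 = 131219.6
b = 6146.23 / 131219.6 = 0.0468 V/decade

0.0468 V/decade


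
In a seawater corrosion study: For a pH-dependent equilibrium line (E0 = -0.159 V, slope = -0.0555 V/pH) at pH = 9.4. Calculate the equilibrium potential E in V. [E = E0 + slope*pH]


Apply the Pourbaix line equation: E = E0 + slope*pH
E = -0.159 + (-0.0555)*9.4 = -0.159 + (-0.5217) = -0.6807 V
Rounded to 4 decimal places: E = -0.6807 V

-0.6807 V


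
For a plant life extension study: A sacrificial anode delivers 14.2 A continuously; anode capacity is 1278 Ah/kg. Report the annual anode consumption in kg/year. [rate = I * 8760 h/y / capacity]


Annual consumption = current * hours per year / capacity
Rate = 14.2 * 8760 / 1278 = 97.3 kg/year

97.3 kg/year


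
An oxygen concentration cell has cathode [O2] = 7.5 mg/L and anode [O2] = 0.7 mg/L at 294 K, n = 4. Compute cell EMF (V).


Apply the Nernst concentration-cell relation: E = (RT/nF)*ln(C_cathode/C_anode)
RT/nF = 8.314*294/(4*96485) = 0.00633341 V
ln(7.5/0.7) = 2.37158
E = 0.00633341 * 2.37158 = 0.01502 V

0.01502 V


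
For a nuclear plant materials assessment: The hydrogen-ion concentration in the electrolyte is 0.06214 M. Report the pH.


pH = −log10[H+]
pH = −log10(0.06214) = 1.21

1.21


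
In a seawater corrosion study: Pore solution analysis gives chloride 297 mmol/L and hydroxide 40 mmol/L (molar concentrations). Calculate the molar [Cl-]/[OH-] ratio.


Threshold parameter = [Cl-] / [OH-] (molar basis; both in mmol/L, so units cancel)
Ratio = 297 / 40 = 7.43

7.43


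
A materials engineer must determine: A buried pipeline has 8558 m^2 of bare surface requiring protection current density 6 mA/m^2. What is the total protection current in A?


I = area * current density, then convert mA → A (÷1000)
I = 8558 * 6 / 1000 = 51.35 A

51.35 A


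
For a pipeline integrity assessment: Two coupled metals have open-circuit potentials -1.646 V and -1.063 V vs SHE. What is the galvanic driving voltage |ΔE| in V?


Driving voltage is the absolute potential difference.
|ΔE| = |-1.646 − (-1.063)| = 0.583 V

0.583 V


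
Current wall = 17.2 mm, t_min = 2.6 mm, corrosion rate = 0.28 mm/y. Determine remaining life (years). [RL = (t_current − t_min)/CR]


Apply the remaining-life relation: RL = (t_current − t_min) / CR
RL = (17.2 − 2.6) / 0.28 = 14.6 / 0.28 = 52.1 years

52.1 years


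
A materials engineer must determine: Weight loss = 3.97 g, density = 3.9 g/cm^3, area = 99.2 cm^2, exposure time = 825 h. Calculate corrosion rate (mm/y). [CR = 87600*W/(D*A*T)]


Apply the mm/y weight-loss relation: CR = 87600 * W / (D * A * T)
Numerator: 87600 * 3.97 = 347772.0
Denominator: 3.9 * 99.2 * 825 = 319176.0
CR = 347772.0 / 319176.0 = 1.08959 mm/y

1.08959 mm/y


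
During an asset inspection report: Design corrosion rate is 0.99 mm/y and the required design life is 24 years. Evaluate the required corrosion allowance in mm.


Corrosion allowance = CR × design life
CA = 0.99 * 24 = 23.76 mm

23.76 mm


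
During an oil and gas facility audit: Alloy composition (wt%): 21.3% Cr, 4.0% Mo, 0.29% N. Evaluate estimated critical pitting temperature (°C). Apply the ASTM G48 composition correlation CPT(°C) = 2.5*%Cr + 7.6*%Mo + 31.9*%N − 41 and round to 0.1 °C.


Apply the ASTM G48 empirical CPT estimate: CPT(°C) = 2.5*%Cr + 7.6*%Mo + 31.9*%N − 41
2.5*21.3 = 53.25; 7.6*4.0 = 30.4; 31.9*0.29 = 9.251
CPT = 53.25 + 30.4 + 9.251 − 41 = 51.901 °C
Rounded to 0.1 °C: CPT ≈ 51.9 °C

51.9 °C


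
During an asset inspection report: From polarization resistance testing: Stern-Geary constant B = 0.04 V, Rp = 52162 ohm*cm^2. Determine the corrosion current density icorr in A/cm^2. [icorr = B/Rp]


Apply the Stern-Geary relation: icorr = B / Rp
icorr = 0.04 / 52162 = 7.668×10^-7 A/cm^2

7.668×10^-7 A/cm^2


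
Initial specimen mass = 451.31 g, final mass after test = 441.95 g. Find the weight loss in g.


Weight loss = initial − final
WL = 451.31 − 441.95 = 9.36 g

9.36 g


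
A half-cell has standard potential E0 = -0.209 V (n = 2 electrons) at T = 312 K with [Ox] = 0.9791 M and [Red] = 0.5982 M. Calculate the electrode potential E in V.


Apply the Nernst equation: E = E0 + (RT/nF)*ln([Ox]/[Red])
Step 1: RT/nF = 8.314*312/(2*96485) = 0.01344234 V
Step 2: [Ox]/[Red] = 0.9791/0.5982 = 1.636744
Step 3: ln(1.636744) = 0.492709
Step 4: correction = 0.01344234 * 0.492709 = 0.0066 V
E = -0.209 + 0.0066 = -0.2024 V

-0.2024 V


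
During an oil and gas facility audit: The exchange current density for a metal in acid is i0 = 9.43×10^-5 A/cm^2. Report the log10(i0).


i0 = 9.43×10^-5 A/cm^2
log10(i0) = -4.025

-4.025


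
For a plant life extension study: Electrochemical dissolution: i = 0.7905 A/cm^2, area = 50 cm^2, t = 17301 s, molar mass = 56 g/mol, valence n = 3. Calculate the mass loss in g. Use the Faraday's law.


Apply Faraday's law: m = i*A*t*M / (n*F)
Total charge passed Q = i*A*t = 0.7905*50*17301 = 683822.025 C
m = Q*M/(n*F) = 683822.025*56/(3*96485) = 132.29702 g

132.29702 g


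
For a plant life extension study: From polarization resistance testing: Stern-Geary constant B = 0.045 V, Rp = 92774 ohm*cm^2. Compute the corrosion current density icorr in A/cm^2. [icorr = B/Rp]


Apply the Stern-Geary relation: icorr = B / Rp
icorr = 0.045 / 92774 = 4.85×10^-7 A/cm^2

4.85×10^-7 A/cm^2


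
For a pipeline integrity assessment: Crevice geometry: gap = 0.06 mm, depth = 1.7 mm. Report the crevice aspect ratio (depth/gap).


Aspect ratio = depth / gap
Ratio = 1.7 / 0.06 = 28.3

28.3


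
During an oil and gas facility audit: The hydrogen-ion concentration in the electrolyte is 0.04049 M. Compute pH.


pH = −log10[H+]
pH = −log10(0.04049) = 1.39

1.39


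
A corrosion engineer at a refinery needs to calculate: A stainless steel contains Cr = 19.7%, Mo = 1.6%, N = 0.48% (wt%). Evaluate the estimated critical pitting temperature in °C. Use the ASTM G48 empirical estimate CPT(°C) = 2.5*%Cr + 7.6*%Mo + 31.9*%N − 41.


Apply the ASTM G48 empirical CPT estimate: CPT(°C) = 2.5*%Cr + 7.6*%Mo + 31.9*%N − 41
2.5*19.7 = 49.25; 7.6*1.6 = 12.16; 31.9*0.48 = 15.312
CPT = 49.25 + 12.16 + 15.312 − 41 = 35.722 °C
Rounded to 0.1 °C: CPT ≈ 35.7 °C

35.7 °C


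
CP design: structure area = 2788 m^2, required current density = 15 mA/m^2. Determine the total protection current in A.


I = area * current density, then convert mA → A (÷1000)
I = 2788 * 15 / 1000 = 41.82 A

41.82 A


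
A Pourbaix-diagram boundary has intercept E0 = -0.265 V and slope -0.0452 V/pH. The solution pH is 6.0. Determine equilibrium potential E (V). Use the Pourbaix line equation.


Apply the Pourbaix line equation: E = E0 + slope*pH
E = -0.265 + (-0.0452)*6.0 = -0.265 + (-0.2712) = -0.5362 V
Rounded to 3 decimal places: E = -0.536 V

-0.536 V


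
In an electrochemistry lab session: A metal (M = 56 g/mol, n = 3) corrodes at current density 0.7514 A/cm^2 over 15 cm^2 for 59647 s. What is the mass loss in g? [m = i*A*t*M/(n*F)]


Apply Faraday's law: m = i*A*t*M / (n*F)
Total charge passed Q = i*A*t = 0.7514*15*59647 = 672281.337 C
m = Q*M/(n*F) = 672281.337*56/(3*96485) = 130.06428 g

130.06428 g


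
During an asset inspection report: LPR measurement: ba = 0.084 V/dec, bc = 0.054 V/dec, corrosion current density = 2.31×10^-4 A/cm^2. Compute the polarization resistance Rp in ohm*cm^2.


Apply the Stern-Geary equation: Rp = ba*bc / (2.303*icorr*(ba+bc))
ba*bc = 0.084*0.054 = 0.004536
ba+bc = 0.138; 2.303*icorr*(ba+bc) = 2.303*2.31×10^-4*0.138 = 7.3415034×10^-5
Rp = 0.004536 / 7.3415034×10^-5 = 61.79 ohm*cm^2

61.79 ohm*cm^2


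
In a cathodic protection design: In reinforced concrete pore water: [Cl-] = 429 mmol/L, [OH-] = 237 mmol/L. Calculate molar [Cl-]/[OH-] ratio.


Threshold parameter = [Cl-] / [OH-] (molar basis; both in mmol/L, so units cancel)
Ratio = 429 / 237 = 1.81

1.81


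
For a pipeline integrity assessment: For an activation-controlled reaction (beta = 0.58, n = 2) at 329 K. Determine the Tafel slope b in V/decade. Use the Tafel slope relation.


Apply the Tafel slope relation: b = 2.303*R*T/(beta*n*F)
Numerator: 2.303 * 8.314 * 329 = 6299.41
Denominator: 0.58 * 2 * 96485 = 111922.6
b = 6299.41 / 111922.6 = 0.056 V/decade

0.056 V/decade


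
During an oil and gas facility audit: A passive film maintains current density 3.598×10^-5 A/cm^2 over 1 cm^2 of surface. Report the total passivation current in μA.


I = i_pass * A, then convert A → μA (×10^6)
I = 3.598×10^-5 * 1 * 10^6 = 35.98 μA

35.98 μA


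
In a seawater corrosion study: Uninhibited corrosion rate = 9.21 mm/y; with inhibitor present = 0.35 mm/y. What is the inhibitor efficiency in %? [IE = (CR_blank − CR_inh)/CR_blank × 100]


Apply the inhibitor-efficiency definition: IE = (CR_blank − CR_inh)/CR_blank × 100
IE = (9.21 − 0.35) / 9.21 × 100
IE = 8.86 / 9.21 × 100 = 96.2 %

96.2 %


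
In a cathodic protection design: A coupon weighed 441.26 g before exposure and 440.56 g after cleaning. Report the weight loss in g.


Weight loss = initial − final
WL = 441.26 − 440.56 = 0.7 g

0.7 g


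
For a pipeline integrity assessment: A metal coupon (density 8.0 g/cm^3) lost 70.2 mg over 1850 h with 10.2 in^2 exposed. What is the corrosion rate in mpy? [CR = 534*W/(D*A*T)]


Apply the mpy weight-loss relation: CR = 534 * W / (D * A * T)
Numerator: 534 * 70.2 = 37486.8
Denominator: 8.0 * 10.2 * 1850 = 150960.0
CR = 37486.8 / 150960.0 = 0.24832 mpy

0.24832 mpy


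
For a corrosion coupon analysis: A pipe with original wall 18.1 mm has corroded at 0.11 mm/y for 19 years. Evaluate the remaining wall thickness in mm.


Remaining wall = original − CR × time
t = 18.1 − 0.11*19 = 18.1 − 2.09 = 16.01 mm

16.01 mm


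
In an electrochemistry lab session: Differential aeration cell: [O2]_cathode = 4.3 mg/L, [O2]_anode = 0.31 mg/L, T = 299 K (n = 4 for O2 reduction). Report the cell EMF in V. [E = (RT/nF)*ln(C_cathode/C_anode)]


Apply the Nernst concentration-cell relation: E = (RT/nF)*ln(C_cathode/C_anode)
RT/nF = 8.314*299/(4*96485) = 0.00644112 V
ln(4.3/0.31) = 2.6298
E = 0.00644112 * 2.6298 = 0.01694 V

0.01694 V


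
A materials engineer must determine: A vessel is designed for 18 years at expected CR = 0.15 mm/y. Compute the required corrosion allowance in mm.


Corrosion allowance = CR × design life
CA = 0.15 * 18 = 2.7 mm

2.7 mm


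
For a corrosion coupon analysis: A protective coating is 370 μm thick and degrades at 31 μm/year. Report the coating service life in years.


Service life = thickness / degradation rate
Life = 370 / 31 = 11.9 years

11.9 years


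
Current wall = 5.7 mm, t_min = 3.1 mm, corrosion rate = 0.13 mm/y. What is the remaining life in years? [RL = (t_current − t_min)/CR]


Apply the remaining-life relation: RL = (t_current − t_min) / CR
RL = (5.7 − 3.1) / 0.13 = 2.6 / 0.13 = 20.0 years

20.0 years


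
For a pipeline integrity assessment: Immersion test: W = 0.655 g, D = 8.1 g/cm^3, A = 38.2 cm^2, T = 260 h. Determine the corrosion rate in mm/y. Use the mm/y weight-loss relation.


Apply the mm/y weight-loss relation: CR = 87600 * W / (D * A * T)
Numerator: 87600 * 0.655 = 57378.0
Denominator: 8.1 * 38.2 * 260 = 80449.2
CR = 57378.0 / 80449.2 = 0.71322 mm/y

0.71322 mm/y


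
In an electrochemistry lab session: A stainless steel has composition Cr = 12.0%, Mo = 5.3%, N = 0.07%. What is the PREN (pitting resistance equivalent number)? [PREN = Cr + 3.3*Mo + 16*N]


Apply the PREN formula: PREN = Cr + 3.3*Mo + 16*N
PREN = 12.0 + 3.3*5.3 + 16*0.07
PREN = 12.0 + 17.49 + 1.12 = 30.61

30.61


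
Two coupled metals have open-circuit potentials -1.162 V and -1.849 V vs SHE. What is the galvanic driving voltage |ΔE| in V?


Driving voltage is the absolute potential difference.
|ΔE| = |-1.162 − (-1.849)| = 0.687 V

0.687 V


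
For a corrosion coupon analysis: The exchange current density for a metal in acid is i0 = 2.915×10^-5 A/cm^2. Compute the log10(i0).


i0 = 2.915×10^-5 A/cm^2
log10(i0) = -4.535

-4.535


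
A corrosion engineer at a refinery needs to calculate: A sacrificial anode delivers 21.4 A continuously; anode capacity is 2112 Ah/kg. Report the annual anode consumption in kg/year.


Annual consumption = current * hours per year / capacity
Rate = 21.4 * 8760 / 2112 = 88.8 kg/year

88.8 kg/year


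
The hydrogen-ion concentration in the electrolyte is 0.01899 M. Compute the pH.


pH = −log10[H+]
pH = −log10(0.01899) = 1.72

1.72


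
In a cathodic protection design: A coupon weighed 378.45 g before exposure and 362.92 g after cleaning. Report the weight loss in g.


Weight loss = initial − final
WL = 378.45 − 362.92 = 15.53 g

15.53 g


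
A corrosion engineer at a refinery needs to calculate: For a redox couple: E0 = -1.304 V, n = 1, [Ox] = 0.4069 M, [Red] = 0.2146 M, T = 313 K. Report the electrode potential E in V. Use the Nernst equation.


Apply the Nernst equation: E = E0 + (RT/nF)*ln([Ox]/[Red])
Step 1: RT/nF = 8.314*313/(1*96485) = 0.02697085 V
Step 2: [Ox]/[Red] = 0.4069/0.2146 = 1.896086
Step 3: ln(1.896086) = 0.639792
Step 4: correction = 0.02697085 * 0.639792 = 0.0173 V
E = -1.304 + 0.0173 = -1.2867 V

-1.2867 V


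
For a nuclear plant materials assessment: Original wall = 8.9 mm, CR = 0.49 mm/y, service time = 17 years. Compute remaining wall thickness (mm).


Remaining wall = original − CR × time
t = 8.9 − 0.49*17 = 8.9 − 8.33 = 0.57 mm

0.57 mm


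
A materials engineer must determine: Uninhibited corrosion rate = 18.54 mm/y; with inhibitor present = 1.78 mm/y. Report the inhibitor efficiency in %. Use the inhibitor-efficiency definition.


Apply the inhibitor-efficiency definition: IE = (CR_blank − CR_inh)/CR_blank × 100
IE = (18.54 − 1.78) / 18.54 × 100
IE = 16.76 / 18.54 × 100 = 90.4 %

90.4 %


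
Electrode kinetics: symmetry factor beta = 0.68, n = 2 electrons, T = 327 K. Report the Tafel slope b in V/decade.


Apply the Tafel slope relation: b = 2.303*R*T/(beta*n*F)
Numerator: 2.303 * 8.314 * 327 = 6261.12
Denominator: 0.68 * 2 * 96485 = 131219.6
b = 6261.12 / 131219.6 = 0.0477 V/decade

0.0477 V/decade


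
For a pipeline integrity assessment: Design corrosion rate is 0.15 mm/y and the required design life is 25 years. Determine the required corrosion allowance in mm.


Corrosion allowance = CR × design life
CA = 0.15 * 25 = 3.75 mm

3.75 mm


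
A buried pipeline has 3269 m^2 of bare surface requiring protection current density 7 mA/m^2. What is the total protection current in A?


I = area * current density, then convert mA → A (÷1000)
I = 3269 * 7 / 1000 = 22.88 A

22.88 A


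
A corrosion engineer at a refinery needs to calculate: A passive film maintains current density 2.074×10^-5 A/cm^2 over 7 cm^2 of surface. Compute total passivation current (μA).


I = i_pass * A, then convert A → μA (×10^6)
I = 2.074×10^-5 * 7 * 10^6 = 145.18 μA

145.18 μA


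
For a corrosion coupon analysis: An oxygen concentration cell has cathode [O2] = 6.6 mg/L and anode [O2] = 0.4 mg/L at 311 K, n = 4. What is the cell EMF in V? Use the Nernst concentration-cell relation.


Apply the Nernst concentration-cell relation: E = (RT/nF)*ln(C_cathode/C_anode)
RT/nF = 8.314*311/(4*96485) = 0.00669963 V
ln(6.6/0.4) = 2.80336
E = 0.00669963 * 2.80336 = 0.01878 V

0.01878 V


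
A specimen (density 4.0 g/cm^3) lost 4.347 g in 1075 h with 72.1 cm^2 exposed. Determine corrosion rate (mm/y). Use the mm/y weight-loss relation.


Apply the mm/y weight-loss relation: CR = 87600 * W / (D * A * T)
Numerator: 87600 * 4.347 = 380797.2
Denominator: 4.0 * 72.1 * 1075 = 310030.0
CR = 380797.2 / 310030.0 = 1.228259 mm/y

1.228259 mm/y


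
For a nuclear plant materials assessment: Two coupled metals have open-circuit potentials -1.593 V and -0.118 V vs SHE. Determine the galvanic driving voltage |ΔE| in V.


Driving voltage is the absolute potential difference.
|ΔE| = |-1.593 − (-0.118)| = 1.475 V

1.475 V


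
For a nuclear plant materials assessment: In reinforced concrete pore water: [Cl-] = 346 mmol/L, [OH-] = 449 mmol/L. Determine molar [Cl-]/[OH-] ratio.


Threshold parameter = [Cl-] / [OH-] (molar basis; both in mmol/L, so units cancel)
Ratio = 346 / 449 = 0.77

0.77


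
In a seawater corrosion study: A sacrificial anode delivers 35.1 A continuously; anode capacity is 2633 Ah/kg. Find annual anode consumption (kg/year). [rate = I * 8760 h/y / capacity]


Annual consumption = current * hours per year / capacity
Rate = 35.1 * 8760 / 2633 = 116.8 kg/year

116.8 kg/year


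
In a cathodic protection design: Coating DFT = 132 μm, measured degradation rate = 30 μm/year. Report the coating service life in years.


Service life = thickness / degradation rate
Life = 132 / 30 = 4.4 years

4.4 years


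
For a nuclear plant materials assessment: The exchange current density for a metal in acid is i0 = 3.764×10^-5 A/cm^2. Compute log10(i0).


i0 = 3.764×10^-5 A/cm^2
log10(i0) = -4.424

-4.424


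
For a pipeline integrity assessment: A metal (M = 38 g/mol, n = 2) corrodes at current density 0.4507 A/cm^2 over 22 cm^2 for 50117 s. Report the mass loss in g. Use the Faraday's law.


Apply Faraday's law: m = i*A*t*M / (n*F)
Total charge passed Q = i*A*t = 0.4507*22*50117 = 496930.1018 C
m = Q*M/(n*F) = 496930.1018*38/(2*96485) = 97.85637 g

97.85637 g


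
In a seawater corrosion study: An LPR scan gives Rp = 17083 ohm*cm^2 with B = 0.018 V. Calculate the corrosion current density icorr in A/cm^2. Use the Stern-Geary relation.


Apply the Stern-Geary relation: icorr = B / Rp
icorr = 0.018 / 17083 = 1.054×10^-6 A/cm^2

1.054×10^-6 A/cm^2


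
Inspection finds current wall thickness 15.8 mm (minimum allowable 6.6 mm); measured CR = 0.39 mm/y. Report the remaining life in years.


Apply the remaining-life relation: RL = (t_current − t_min) / CR
RL = (15.8 − 6.6) / 0.39 = 9.2 / 0.39 = 23.6 years

23.6 years


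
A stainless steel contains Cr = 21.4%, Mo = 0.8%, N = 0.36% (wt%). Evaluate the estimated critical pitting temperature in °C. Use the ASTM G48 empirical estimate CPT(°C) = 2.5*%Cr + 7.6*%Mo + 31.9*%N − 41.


Apply the ASTM G48 empirical CPT estimate: CPT(°C) = 2.5*%Cr + 7.6*%Mo + 31.9*%N − 41
2.5*21.4 = 53.5; 7.6*0.8 = 6.08; 31.9*0.36 = 11.484
CPT = 53.5 + 6.08 + 11.484 − 41 = 30.064 °C
Rounded to 0.1 °C: CPT ≈ 30.1 °C

30.1 °C


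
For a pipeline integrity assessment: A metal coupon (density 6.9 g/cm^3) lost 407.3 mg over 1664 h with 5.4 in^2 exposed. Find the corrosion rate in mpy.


Apply the mpy weight-loss relation: CR = 534 * W / (D * A * T)
Numerator: 534 * 407.3 = 217498.2
Denominator: 6.9 * 5.4 * 1664 = 62000.64
CR = 217498.2 / 62000.64 = 3.508 mpy

3.508 mpy


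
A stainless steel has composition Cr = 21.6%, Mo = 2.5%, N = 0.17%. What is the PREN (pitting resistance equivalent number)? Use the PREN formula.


Apply the PREN formula: PREN = Cr + 3.3*Mo + 16*N
PREN = 21.6 + 3.3*2.5 + 16*0.17
PREN = 21.6 + 8.25 + 2.72 = 32.57

32.57


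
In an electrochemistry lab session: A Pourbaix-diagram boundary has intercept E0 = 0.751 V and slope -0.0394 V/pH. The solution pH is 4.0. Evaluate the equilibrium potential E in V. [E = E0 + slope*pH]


Apply the Pourbaix line equation: E = E0 + slope*pH
E = 0.751 + (-0.0394)*4.0 = 0.751 + (-0.1576) = 0.5934 V
Rounded to 3 decimal places: E = 0.593 V

0.593 V


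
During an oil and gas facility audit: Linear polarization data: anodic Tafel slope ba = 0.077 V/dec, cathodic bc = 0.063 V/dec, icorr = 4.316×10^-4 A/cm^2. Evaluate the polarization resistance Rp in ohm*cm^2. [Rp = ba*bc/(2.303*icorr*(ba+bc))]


Apply the Stern-Geary equation: Rp = ba*bc / (2.303*icorr*(ba+bc))
ba*bc = 0.077*0.063 = 0.004851
ba+bc = 0.14; 2.303*icorr*(ba+bc) = 2.303*4.316×10^-4*0.14 = 1.3915647×10^-4
Rp = 0.004851 / 1.3915647×10^-4 = 34.86 ohm*cm^2

34.86 ohm*cm^2


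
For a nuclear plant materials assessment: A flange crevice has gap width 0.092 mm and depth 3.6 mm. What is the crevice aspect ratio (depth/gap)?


Aspect ratio = depth / gap
Ratio = 3.6 / 0.092 = 39.1

39.1


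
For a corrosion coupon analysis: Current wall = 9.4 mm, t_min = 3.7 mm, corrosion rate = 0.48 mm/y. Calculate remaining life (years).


Apply the remaining-life relation: RL = (t_current − t_min) / CR
RL = (9.4 − 3.7) / 0.48 = 5.7 / 0.48 = 11.9 years

11.9 years


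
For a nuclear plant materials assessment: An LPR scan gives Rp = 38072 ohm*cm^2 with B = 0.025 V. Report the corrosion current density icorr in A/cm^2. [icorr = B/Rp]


Apply the Stern-Geary relation: icorr = B / Rp
icorr = 0.025 / 38072 = 6.567×10^-7 A/cm^2

6.567×10^-7 A/cm^2


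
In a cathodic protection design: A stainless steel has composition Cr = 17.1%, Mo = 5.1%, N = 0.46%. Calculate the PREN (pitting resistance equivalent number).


Apply the PREN formula: PREN = Cr + 3.3*Mo + 16*N
PREN = 17.1 + 3.3*5.1 + 16*0.46
PREN = 17.1 + 16.83 + 7.36 = 41.29

41.29


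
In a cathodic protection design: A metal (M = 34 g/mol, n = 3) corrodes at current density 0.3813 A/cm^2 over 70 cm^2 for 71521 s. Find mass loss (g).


Apply Faraday's law: m = i*A*t*M / (n*F)
Total charge passed Q = i*A*t = 0.3813*70*71521 = 1908967.011 C
m = Q*M/(n*F) = 1908967.011*34/(3*96485) = 224.23133 g

224.23133 g


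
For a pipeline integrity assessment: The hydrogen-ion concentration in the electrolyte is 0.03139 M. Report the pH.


pH = −log10[H+]
pH = −log10(0.03139) = 1.5

1.5


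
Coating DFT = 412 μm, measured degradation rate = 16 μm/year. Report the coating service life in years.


Service life = thickness / degradation rate
Life = 412 / 16 = 25.8 years

25.8 years


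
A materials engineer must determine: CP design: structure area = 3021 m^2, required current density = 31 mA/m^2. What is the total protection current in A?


I = area * current density, then convert mA → A (÷1000)
I = 3021 * 31 / 1000 = 93.65 A

93.65 A


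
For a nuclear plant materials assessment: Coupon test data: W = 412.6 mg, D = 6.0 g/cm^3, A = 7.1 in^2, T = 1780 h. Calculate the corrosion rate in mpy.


Apply the mpy weight-loss relation: CR = 534 * W / (D * A * T)
Numerator: 534 * 412.6 = 220328.4
Denominator: 6.0 * 7.1 * 1780 = 75828.0
CR = 220328.4 / 75828.0 = 2.9056 mpy

2.9056 mpy


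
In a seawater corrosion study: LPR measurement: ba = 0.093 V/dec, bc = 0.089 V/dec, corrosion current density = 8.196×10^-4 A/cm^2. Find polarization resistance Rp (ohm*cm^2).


Apply the Stern-Geary equation: Rp = ba*bc / (2.303*icorr*(ba+bc))
ba*bc = 0.093*0.089 = 0.008277
ba+bc = 0.182; 2.303*icorr*(ba+bc) = 2.303*8.196×10^-4*0.182 = 3.4353206×10^-4
Rp = 0.008277 / 3.4353206×10^-4 = 24.09 ohm*cm^2

24.09 ohm*cm^2


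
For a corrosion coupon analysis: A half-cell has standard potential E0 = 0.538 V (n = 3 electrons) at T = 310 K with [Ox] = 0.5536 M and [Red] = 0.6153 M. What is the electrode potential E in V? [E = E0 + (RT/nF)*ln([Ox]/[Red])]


Apply the Nernst equation: E = E0 + (RT/nF)*ln([Ox]/[Red])
Step 1: RT/nF = 8.314*310/(3*96485) = 0.00890411 V
Step 2: [Ox]/[Red] = 0.5536/0.6153 = 0.899724
Step 3: ln(0.899724) = -0.105667
Step 4: correction = 0.00890411 * -0.105667 = -0.001 V
E = 0.538 + -0.001 = 0.537 V

0.537 V


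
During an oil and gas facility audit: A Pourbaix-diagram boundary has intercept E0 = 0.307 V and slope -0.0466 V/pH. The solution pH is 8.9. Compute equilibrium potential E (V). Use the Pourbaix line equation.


Apply the Pourbaix line equation: E = E0 + slope*pH
E = 0.307 + (-0.0466)*8.9 = 0.307 + (-0.41474) = -0.10774 V
Rounded to 4 decimal places: E = -0.1077 V

-0.1077 V


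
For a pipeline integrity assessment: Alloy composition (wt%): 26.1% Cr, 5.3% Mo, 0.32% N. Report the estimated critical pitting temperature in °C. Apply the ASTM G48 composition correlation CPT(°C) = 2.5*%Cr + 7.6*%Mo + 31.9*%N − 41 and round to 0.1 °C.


Apply the ASTM G48 empirical CPT estimate: CPT(°C) = 2.5*%Cr + 7.6*%Mo + 31.9*%N − 41
2.5*26.1 = 65.25; 7.6*5.3 = 40.28; 31.9*0.32 = 10.208
CPT = 65.25 + 40.28 + 10.208 − 41 = 74.738 °C
Rounded to 0.1 °C: CPT ≈ 74.7 °C

74.7 °C


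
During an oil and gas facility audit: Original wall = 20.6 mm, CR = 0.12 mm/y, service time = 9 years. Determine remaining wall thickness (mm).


Remaining wall = original − CR × time
t = 20.6 − 0.12*9 = 20.6 − 1.08 = 19.52 mm

19.52 mm


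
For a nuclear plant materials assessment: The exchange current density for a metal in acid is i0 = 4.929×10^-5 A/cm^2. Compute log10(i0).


i0 = 4.929×10^-5 A/cm^2
log10(i0) = -4.307

-4.307


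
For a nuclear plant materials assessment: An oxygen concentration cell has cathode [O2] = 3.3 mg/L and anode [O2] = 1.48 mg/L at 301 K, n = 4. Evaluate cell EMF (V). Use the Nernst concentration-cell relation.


Apply the Nernst concentration-cell relation: E = (RT/nF)*ln(C_cathode/C_anode)
RT/nF = 8.314*301/(4*96485) = 0.0064842 V
ln(3.3/1.48) = 0.80188
E = 0.0064842 * 0.80188 = 0.0052 V

0.0052 V


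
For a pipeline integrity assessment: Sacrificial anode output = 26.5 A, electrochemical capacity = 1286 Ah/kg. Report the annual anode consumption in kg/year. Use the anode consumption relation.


Annual consumption = current * hours per year / capacity
Rate = 26.5 * 8760 / 1286 = 180.5 kg/year

180.5 kg/year


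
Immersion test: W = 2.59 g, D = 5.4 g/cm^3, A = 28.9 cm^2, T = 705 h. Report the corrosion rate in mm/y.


Apply the mm/y weight-loss relation: CR = 87600 * W / (D * A * T)
Numerator: 87600 * 2.59 = 226884.0
Denominator: 5.4 * 28.9 * 705 = 110022.3
CR = 226884.0 / 110022.3 = 2.0622 mm/y

2.0622 mm/y


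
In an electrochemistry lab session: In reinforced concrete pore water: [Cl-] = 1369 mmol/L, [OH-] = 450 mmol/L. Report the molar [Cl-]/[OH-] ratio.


Threshold parameter = [Cl-] / [OH-] (molar basis; both in mmol/L, so units cancel)
Ratio = 1369 / 450 = 3.04

3.04


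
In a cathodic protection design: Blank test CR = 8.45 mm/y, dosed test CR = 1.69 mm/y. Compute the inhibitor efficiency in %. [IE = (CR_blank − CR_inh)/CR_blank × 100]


Apply the inhibitor-efficiency definition: IE = (CR_blank − CR_inh)/CR_blank × 100
IE = (8.45 − 1.69) / 8.45 × 100
IE = 6.76 / 8.45 × 100 = 80.0 %

80.0 %


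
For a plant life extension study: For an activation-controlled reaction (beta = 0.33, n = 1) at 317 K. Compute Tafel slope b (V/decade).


Apply the Tafel slope relation: b = 2.303*R*T/(beta*n*F)
Numerator: 2.303 * 8.314 * 317 = 6069.64
Denominator: 0.33 * 1 * 96485 = 31840.05
b = 6069.64 / 31840.05 = 0.1906 V/decade

0.1906 V/decade


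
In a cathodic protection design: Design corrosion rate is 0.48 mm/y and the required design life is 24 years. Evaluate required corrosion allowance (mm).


Corrosion allowance = CR × design life
CA = 0.48 * 24 = 11.52 mm

11.52 mm


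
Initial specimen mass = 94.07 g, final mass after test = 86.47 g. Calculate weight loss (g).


Weight loss = initial − final
WL = 94.07 − 86.47 = 7.6 g

7.6 g


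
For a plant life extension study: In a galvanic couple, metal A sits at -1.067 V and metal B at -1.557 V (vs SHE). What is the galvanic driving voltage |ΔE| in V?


Driving voltage is the absolute potential difference.
|ΔE| = |-1.067 − (-1.557)| = 0.49 V

0.49 V


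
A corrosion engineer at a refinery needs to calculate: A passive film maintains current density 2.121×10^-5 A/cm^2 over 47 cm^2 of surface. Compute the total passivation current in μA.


I = i_pass * A, then convert A → μA (×10^6)
I = 2.121×10^-5 * 47 * 10^6 = 996.87 μA

996.87 μA


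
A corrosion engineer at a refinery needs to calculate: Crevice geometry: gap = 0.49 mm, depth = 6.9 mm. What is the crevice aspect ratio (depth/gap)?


Aspect ratio = depth / gap
Ratio = 6.9 / 0.49 = 14.1

14.1


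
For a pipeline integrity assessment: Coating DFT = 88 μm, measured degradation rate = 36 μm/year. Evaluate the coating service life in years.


Service life = thickness / degradation rate
Life = 88 / 36 = 2.4 years

2.4 years


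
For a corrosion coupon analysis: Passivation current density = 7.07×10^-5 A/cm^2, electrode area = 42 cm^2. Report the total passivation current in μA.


I = i_pass * A, then convert A → μA (×10^6)
I = 7.07×10^-5 * 42 * 10^6 = 2969.4 μA

2969.4 μA


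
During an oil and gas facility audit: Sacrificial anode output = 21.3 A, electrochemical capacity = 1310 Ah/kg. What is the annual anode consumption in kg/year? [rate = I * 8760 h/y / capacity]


Annual consumption = current * hours per year / capacity
Rate = 21.3 * 8760 / 1310 = 142.4 kg/year

142.4 kg/year


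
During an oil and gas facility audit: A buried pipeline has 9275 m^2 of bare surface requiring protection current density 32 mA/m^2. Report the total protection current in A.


I = area * current density, then convert mA → A (÷1000)
I = 9275 * 32 / 1000 = 296.8 A

296.8 A


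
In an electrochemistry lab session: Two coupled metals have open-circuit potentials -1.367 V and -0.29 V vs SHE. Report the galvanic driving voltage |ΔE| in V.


Driving voltage is the absolute potential difference.
|ΔE| = |-1.367 − (-0.29)| = 1.077 V

1.077 V


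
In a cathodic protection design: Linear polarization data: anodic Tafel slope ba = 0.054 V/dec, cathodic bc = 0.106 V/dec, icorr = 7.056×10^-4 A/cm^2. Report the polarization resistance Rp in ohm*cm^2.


Apply the Stern-Geary equation: Rp = ba*bc / (2.303*icorr*(ba+bc))
ba*bc = 0.054*0.106 = 0.005724
ba+bc = 0.16; 2.303*icorr*(ba+bc) = 2.303*7.056×10^-4*0.16 = 2.5999949×10^-4
Rp = 0.005724 / 2.5999949×10^-4 = 22.0 ohm*cm^2

22.0 ohm*cm^2


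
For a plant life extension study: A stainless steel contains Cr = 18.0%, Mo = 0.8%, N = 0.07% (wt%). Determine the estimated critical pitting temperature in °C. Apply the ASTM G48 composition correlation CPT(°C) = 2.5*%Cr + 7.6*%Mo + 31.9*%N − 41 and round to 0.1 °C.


Apply the ASTM G48 empirical CPT estimate: CPT(°C) = 2.5*%Cr + 7.6*%Mo + 31.9*%N − 41
2.5*18.0 = 45; 7.6*0.8 = 6.08; 31.9*0.07 = 2.233
CPT = 45 + 6.08 + 2.233 − 41 = 12.313 °C
Rounded to 0.1 °C: CPT ≈ 12.3 °C

12.3 °C


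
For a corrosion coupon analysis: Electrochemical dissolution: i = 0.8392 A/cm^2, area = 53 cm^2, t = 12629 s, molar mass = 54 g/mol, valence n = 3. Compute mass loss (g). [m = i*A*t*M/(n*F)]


Apply Faraday's law: m = i*A*t*M / (n*F)
Total charge passed Q = i*A*t = 0.8392*53*12629 = 561707.6104 C
m = Q*M/(n*F) = 561707.6104*54/(3*96485) = 104.791 g

104.791 g


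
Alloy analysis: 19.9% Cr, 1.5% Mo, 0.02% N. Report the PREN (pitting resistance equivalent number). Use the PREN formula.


Apply the PREN formula: PREN = Cr + 3.3*Mo + 16*N
PREN = 19.9 + 3.3*1.5 + 16*0.02
PREN = 19.9 + 4.95 + 0.32 = 25.17

25.17


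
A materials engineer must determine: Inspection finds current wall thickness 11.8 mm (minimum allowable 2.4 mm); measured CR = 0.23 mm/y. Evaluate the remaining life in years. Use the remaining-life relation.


Apply the remaining-life relation: RL = (t_current − t_min) / CR
RL = (11.8 − 2.4) / 0.23 = 9.4 / 0.23 = 40.9 years

40.9 years


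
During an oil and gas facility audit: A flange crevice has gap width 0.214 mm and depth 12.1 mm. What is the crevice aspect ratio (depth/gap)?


Aspect ratio = depth / gap
Ratio = 12.1 / 0.214 = 56.5

56.5


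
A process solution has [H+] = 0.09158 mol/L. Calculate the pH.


pH = −log10[H+]
pH = −log10(0.09158) = 1.04

1.04


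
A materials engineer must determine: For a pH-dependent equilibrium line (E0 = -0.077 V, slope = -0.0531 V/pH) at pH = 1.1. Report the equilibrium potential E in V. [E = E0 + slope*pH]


Apply the Pourbaix line equation: E = E0 + slope*pH
E = -0.077 + (-0.0531)*1.1 = -0.077 + (-0.05841) = -0.13541 V
Rounded to 4 decimal places: E = -0.1354 V

-0.1354 V


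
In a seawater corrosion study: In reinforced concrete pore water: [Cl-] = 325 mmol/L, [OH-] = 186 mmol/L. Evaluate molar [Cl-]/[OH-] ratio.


Threshold parameter = [Cl-] / [OH-] (molar basis; both in mmol/L, so units cancel)
Ratio = 325 / 186 = 1.75

1.75


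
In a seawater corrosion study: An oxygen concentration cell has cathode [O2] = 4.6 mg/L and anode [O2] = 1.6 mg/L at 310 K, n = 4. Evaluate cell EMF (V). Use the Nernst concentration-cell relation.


Apply the Nernst concentration-cell relation: E = (RT/nF)*ln(C_cathode/C_anode)
RT/nF = 8.314*310/(4*96485) = 0.00667808 V
ln(4.6/1.6) = 1.05605
E = 0.00667808 * 1.05605 = 0.00705 V

0.00705 V


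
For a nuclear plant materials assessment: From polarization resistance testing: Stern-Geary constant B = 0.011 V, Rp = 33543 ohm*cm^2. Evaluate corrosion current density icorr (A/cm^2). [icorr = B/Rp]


Apply the Stern-Geary relation: icorr = B / Rp
icorr = 0.011 / 33543 = 3.279×10^-7 A/cm^2

3.279×10^-7 A/cm^2
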